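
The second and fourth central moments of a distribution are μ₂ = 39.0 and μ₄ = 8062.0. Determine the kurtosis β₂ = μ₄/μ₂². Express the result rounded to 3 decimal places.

μ₂² = 39.0² = 1521.00000
μ₄/μ₂² = 8062.0 / 1521.00000 = 5.30046
β₂ ≈ 5.300

5.300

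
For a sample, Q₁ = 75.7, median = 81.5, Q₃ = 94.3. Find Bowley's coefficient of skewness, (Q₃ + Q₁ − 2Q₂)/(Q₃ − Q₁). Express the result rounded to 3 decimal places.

numerator: Q₃ + Q₁ − 2Q₂ = 94.3 + 75.7 − 2×81.5 = 7.0000
denominator: Q₃ − Q₁ = 94.3 − 75.7 = 18.6000
Bowley skewness = 7.0000 / 18.6000 ≈ 0.376

0.376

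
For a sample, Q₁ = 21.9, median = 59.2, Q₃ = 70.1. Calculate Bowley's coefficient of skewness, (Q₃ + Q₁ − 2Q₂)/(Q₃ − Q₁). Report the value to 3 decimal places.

-0.548

numerator: Q₃ + Q₁ − 2Q₂ = 70.1 + 21.9 − 2×59.2 = -26.4000
denominator: Q₃ − Q₁ = 70.1 − 21.9 = 48.2000
Bowley skewness = -26.4000 / 48.2000 ≈ -0.548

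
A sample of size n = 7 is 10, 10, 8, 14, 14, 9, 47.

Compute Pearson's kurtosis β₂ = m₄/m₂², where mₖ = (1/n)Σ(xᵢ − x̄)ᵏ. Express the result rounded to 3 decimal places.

x̄ = 16.0000
Σ(xᵢ − x̄)² = 1154.0000 ⇒ m₂ = 164.85714
Σ(xᵢ − x̄)⁴ = 932642.0000 ⇒ m₄ = 133234.57143
m₂² = 27177.87755
β₂ = m₄/m₂² = 133234.57143 / 27177.87755 ≈ 4.902

4.902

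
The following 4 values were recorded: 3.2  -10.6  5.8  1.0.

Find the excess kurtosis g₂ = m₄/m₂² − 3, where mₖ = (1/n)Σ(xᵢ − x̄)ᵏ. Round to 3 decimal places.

-0.845

x̄ = -0.1500
Σ(xᵢ − x̄)² = 157.1500 ⇒ m₂ = 39.28750
Σ(xᵢ − x̄)⁴ = 13306.2165 ⇒ m₄ = 3326.55413
m₂² = 1543.50766
g₂ = m₄/m₂² − 3 = 2.15519 − 3 ≈ -0.845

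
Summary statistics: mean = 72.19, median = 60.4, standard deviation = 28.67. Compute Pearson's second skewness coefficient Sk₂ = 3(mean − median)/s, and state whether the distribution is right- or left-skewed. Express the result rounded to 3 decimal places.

1.234, right-skewed

Sk₂ = 3(72.19 − 60.4) / 28.67 = 3 × 11.7900 / 28.67
    = 35.3700 / 28.67 ≈ 1.234
Sk₂ > 0 ⇒ mean > median ⇒ right-skewed (positive skew).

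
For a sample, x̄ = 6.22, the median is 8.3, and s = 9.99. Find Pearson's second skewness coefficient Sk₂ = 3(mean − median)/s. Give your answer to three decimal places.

Sk₂ = 3(6.22 − 8.3) / 9.99 = 3 × -2.0800 / 9.99
    = -6.2400 / 9.99 ≈ -0.625

-0.625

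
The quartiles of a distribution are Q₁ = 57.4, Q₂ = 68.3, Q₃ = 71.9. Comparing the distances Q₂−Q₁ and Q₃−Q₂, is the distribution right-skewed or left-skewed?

left-skewed

Q₂ − Q₁ = 10.9;  Q₃ − Q₂ = 3.6
Q₂ − Q₁ > Q₃ − Q₂ ⇒ the lower half is more spread out ⇒ left-skewed.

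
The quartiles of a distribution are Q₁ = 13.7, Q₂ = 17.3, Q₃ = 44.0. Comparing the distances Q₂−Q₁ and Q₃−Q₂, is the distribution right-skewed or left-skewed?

right-skewed

Q₂ − Q₁ = 3.6;  Q₃ − Q₂ = 26.7
Q₃ − Q₂ > Q₂ − Q₁ ⇒ the upper half is more spread out ⇒ right-skewed.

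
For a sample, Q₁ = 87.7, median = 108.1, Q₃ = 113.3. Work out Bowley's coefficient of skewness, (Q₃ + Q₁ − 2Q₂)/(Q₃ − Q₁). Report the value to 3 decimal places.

numerator: Q₃ + Q₁ − 2Q₂ = 113.3 + 87.7 − 2×108.1 = -15.2000
denominator: Q₃ − Q₁ = 113.3 − 87.7 = 25.6000
Bowley skewness = -15.2000 / 25.6000 ≈ -0.594

-0.594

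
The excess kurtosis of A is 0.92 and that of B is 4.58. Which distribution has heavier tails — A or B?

B

Higher excess kurtosis ⇒ heavier tails relative to the normal distribution.
0.92 vs 4.58: the larger is 4.58, so B has heavier tails.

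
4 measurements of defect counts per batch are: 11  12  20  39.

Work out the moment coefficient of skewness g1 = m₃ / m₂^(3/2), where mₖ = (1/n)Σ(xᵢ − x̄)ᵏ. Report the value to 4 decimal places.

0.8565

x̄ = (11 + 12 + 20 + 39) / 4 = 20.5000
deviations (xᵢ − x̄): -9.5000, -8.5000, -0.5000, 18.5000
Σ(xᵢ − x̄)² = 505.0000 ⇒ m₂ = 505.0000/4 = 126.25000
Σ(xᵢ − x̄)³ = 4860.0000 ⇒ m₃ = 4860.0000/4 = 1215.00000
m₂^(3/2) = 126.25000^(1.5) = 1418.55794
g1 = m₃ / m₂^(3/2) = 1215.00000 / 1418.55794 ≈ 0.8565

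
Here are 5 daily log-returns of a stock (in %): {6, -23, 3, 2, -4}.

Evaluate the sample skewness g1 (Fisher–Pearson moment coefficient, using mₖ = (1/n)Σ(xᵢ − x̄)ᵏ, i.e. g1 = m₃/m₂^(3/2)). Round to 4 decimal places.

x̄ = (6 - 23 + 3 + 2 - 4) / 5 = -3.2000
deviations (xᵢ − x̄): 9.2000, -19.8000, 6.2000, 5.2000, -0.8000
Σ(xᵢ − x̄)² = 542.8000 ⇒ m₂ = 542.8000/5 = 108.56000
Σ(xᵢ − x̄)³ = -6605.2800 ⇒ m₃ = -6605.2800/5 = -1321.05600
m₂^(3/2) = 108.56000^(1.5) = 1131.10977
g1 = m₃ / m₂^(3/2) = -1321.05600 / 1131.10977 ≈ -1.1679

-1.1679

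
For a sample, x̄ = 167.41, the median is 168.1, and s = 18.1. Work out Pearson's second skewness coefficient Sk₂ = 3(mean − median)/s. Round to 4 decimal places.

-0.1144

Sk₂ = 3(167.41 − 168.1) / 18.1 = 3 × -0.6900 / 18.1
    = -2.0700 / 18.1 ≈ -0.1144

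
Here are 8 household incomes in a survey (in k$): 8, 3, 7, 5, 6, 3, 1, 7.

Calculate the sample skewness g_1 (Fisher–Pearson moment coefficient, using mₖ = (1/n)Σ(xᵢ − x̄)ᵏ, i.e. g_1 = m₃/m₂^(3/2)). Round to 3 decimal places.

-0.374

x̄ = (8 + 3 + 7 + 5 + 6 + 3 + 1 + 7) / 8 = 5.0000
deviations (xᵢ − x̄): 3.0000, -2.0000, 2.0000, 0.0000, 1.0000, -2.0000, -4.0000, 2.0000
Σ(xᵢ − x̄)² = 42.0000 ⇒ m₂ = 42.0000/8 = 5.25000
Σ(xᵢ − x̄)³ = -36.0000 ⇒ m₃ = -36.0000/8 = -4.50000
m₂^(3/2) = 5.25000^(1.5) = 12.02926
g_1 = m₃ / m₂^(3/2) = -4.50000 / 12.02926 ≈ -0.374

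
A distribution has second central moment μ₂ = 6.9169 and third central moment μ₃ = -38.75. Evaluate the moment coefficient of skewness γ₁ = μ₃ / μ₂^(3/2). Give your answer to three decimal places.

σ = √μ₂ = √6.9169 = 2.63000
σ³ = μ₂^(3/2) = 18.19145
γ₁ = μ₃/σ³ = -38.75 / 18.19145 ≈ -2.130

-2.130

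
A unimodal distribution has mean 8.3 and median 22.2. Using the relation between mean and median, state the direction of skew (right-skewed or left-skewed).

mean − median = 8.3 − 22.2 = -13.9
mean < median ⇒ the longer tail is on the left ⇒ left-skewed (negatively skewed).

left-skewed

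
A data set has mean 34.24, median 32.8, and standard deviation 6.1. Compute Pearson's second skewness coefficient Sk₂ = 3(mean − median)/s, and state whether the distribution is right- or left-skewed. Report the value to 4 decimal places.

Sk₂ = 3(34.24 − 32.8) / 6.1 = 3 × 1.4400 / 6.1
    = 4.3200 / 6.1 ≈ 0.7082
Sk₂ > 0 ⇒ mean > median ⇒ right-skewed (positive skew).

0.7082, right-skewed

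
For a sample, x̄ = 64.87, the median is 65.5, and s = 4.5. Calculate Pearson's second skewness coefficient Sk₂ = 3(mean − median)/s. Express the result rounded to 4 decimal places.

-0.4200

Sk₂ = 3(64.87 − 65.5) / 4.5 = 3 × -0.6300 / 4.5
    = -1.8900 / 4.5 ≈ -0.4200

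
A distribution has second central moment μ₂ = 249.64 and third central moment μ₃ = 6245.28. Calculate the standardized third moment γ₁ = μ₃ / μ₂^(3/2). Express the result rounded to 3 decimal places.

1.583

σ = √μ₂ = √249.64 = 15.80000
σ³ = μ₂^(3/2) = 3944.31200
γ₁ = μ₃/σ³ = 6245.28 / 3944.31200 ≈ 1.583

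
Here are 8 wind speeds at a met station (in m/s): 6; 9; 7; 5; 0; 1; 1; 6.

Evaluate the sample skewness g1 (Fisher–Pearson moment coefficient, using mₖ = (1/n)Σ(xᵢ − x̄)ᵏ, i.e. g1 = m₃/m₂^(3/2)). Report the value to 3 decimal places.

x̄ = (6 + 9 + 7 + 5 + 0 + 1 + 1 + 6) / 8 = 4.3750
deviations (xᵢ − x̄): 1.6250, 4.6250, 2.6250, 0.6250, -4.3750, -3.3750, -3.3750, 1.6250
Σ(xᵢ − x̄)² = 75.8750 ⇒ m₂ = 75.8750/8 = 9.48438
Σ(xᵢ − x̄)³ = -34.7813 ⇒ m₃ = -34.7813/8 = -4.34766
m₂^(3/2) = 9.48438^(1.5) = 29.20876
g1 = m₃ / m₂^(3/2) = -4.34766 / 29.20876 ≈ -0.149

-0.149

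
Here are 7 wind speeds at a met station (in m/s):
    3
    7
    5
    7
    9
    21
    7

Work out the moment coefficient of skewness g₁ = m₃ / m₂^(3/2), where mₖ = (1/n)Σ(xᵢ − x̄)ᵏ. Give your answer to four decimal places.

1.5943

x̄ = (3 + 7 + 5 + 7 + 9 + 21 + 7) / 7 = 8.4286
deviations (xᵢ − x̄): -5.4286, -1.4286, -3.4286, -1.4286, 0.5714, 12.5714, -1.4286
Σ(xᵢ − x̄)² = 205.7143 ⇒ m₂ = 205.7143/7 = 29.38776
Σ(xᵢ − x̄)³ = 1777.9592 ⇒ m₃ = 1777.9592/7 = 253.99417
m₂^(3/2) = 29.38776^(1.5) = 159.31241
g₁ = m₃ / m₂^(3/2) = 253.99417 / 159.31241 ≈ 1.5943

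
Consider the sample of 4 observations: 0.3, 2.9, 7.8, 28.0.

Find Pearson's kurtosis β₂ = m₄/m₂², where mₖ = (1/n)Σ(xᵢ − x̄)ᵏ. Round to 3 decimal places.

x̄ = 9.7500
Σ(xᵢ − x̄)² = 473.0900 ⇒ m₂ = 118.27250
Σ(xᵢ − x̄)⁴ = 121121.7454 ⇒ m₄ = 30280.43636
m₂² = 13988.38426
β₂ = m₄/m₂² = 30280.43636 / 13988.38426 ≈ 2.165

2.165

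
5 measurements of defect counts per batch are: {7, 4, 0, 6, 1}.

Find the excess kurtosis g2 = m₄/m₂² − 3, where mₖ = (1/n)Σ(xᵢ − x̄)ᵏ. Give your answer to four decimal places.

x̄ = 3.6000
Σ(xᵢ − x̄)² = 37.2000 ⇒ m₂ = 7.44000
Σ(xᵢ − x̄)⁴ = 380.4960 ⇒ m₄ = 76.09920
m₂² = 55.35360
g2 = m₄/m₂² − 3 = 1.37478 − 3 ≈ -1.6252

-1.6252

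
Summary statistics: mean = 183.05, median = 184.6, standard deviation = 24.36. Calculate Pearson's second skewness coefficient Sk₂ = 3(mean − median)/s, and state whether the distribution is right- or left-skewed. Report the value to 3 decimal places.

-0.191, left-skewed

Sk₂ = 3(183.05 − 184.6) / 24.36 = 3 × -1.5500 / 24.36
    = -4.6500 / 24.36 ≈ -0.191
Sk₂ < 0 ⇒ mean < median ⇒ left-skewed (negative skew).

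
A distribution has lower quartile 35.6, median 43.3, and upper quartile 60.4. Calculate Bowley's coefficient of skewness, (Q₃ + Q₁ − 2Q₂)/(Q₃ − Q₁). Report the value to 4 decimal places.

numerator: Q₃ + Q₁ − 2Q₂ = 60.4 + 35.6 − 2×43.3 = 9.4000
denominator: Q₃ − Q₁ = 60.4 − 35.6 = 24.8000
Bowley skewness = 9.4000 / 24.8000 ≈ 0.3790

0.3790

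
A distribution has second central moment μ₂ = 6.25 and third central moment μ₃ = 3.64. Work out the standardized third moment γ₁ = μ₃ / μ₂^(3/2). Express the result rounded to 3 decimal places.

0.233

σ = √μ₂ = √6.25 = 2.50000
σ³ = μ₂^(3/2) = 15.62500
γ₁ = μ₃/σ³ = 3.64 / 15.62500 ≈ 0.233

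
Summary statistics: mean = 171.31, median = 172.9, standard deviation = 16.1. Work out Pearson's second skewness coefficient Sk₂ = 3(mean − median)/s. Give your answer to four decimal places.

-0.2963

Sk₂ = 3(171.31 − 172.9) / 16.1 = 3 × -1.5900 / 16.1
    = -4.7700 / 16.1 ≈ -0.2963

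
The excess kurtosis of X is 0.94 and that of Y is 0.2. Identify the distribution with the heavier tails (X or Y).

X

Higher excess kurtosis ⇒ heavier tails relative to the normal distribution.
0.94 vs 0.2: the larger is 0.94, so X has heavier tails.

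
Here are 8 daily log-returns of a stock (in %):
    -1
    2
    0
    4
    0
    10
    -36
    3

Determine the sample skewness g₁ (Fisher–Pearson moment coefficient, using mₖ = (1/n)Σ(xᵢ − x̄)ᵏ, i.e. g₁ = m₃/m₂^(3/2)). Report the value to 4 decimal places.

-1.9807

x̄ = (-1 + 2 + 0 + 4 + 0 + 10 - 36 + 3) / 8 = -2.2500
deviations (xᵢ − x̄): 1.2500, 4.2500, 2.2500, 6.2500, 2.2500, 12.2500, -33.7500, 5.2500
Σ(xᵢ − x̄)² = 1385.5000 ⇒ m₂ = 1385.5000/8 = 173.18750
Σ(xᵢ − x̄)³ = -36114.7500 ⇒ m₃ = -36114.7500/8 = -4514.34375
m₂^(3/2) = 173.18750^(1.5) = 2279.16000
g₁ = m₃ / m₂^(3/2) = -4514.34375 / 2279.16000 ≈ -1.9807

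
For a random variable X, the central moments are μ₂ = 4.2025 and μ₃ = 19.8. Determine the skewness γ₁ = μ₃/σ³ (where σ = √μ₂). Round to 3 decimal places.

σ = √μ₂ = √4.2025 = 2.05000
σ³ = μ₂^(3/2) = 8.61512
γ₁ = μ₃/σ³ = 19.8 / 8.61512 ≈ 2.298

2.298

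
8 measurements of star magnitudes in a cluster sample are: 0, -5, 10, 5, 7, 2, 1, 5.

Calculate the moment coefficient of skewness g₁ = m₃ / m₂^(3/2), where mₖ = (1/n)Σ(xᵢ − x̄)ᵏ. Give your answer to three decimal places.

x̄ = (0 - 5 + 10 + 5 + 7 + 2 + 1 + 5) / 8 = 3.1250
deviations (xᵢ − x̄): -3.1250, -8.1250, 6.8750, 1.8750, 3.8750, -1.1250, -2.1250, 1.8750
Σ(xᵢ − x̄)² = 150.8750 ⇒ m₂ = 150.8750/8 = 18.85938
Σ(xᵢ − x̄)³ = -181.5938 ⇒ m₃ = -181.5938/8 = -22.69922
m₂^(3/2) = 18.85938^(1.5) = 81.90133
g₁ = m₃ / m₂^(3/2) = -22.69922 / 81.90133 ≈ -0.277

-0.277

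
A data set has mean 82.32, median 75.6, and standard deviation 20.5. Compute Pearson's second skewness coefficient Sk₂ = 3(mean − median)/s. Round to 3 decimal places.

0.983

Sk₂ = 3(82.32 − 75.6) / 20.5 = 3 × 6.7200 / 20.5
    = 20.1600 / 20.5 ≈ 0.983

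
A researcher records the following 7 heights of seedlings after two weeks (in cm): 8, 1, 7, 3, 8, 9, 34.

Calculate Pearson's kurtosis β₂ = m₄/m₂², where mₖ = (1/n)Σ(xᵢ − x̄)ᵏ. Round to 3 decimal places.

4.552

x̄ = 10.0000
Σ(xᵢ − x̄)² = 724.0000 ⇒ m₂ = 103.42857
Σ(xᵢ − x̄)⁴ = 340852.0000 ⇒ m₄ = 48693.14286
m₂² = 10697.46939
β₂ = m₄/m₂² = 48693.14286 / 10697.46939 ≈ 4.552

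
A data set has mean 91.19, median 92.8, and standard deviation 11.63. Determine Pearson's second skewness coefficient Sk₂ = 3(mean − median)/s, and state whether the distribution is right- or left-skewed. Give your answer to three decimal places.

Sk₂ = 3(91.19 − 92.8) / 11.63 = 3 × -1.6100 / 11.63
    = -4.8300 / 11.63 ≈ -0.415
Sk₂ < 0 ⇒ mean < median ⇒ left-skewed (negative skew).

-0.415, left-skewed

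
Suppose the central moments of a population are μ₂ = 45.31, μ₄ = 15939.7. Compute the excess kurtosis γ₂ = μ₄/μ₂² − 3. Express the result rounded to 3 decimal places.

4.764

μ₂² = 45.31² = 2052.99610
μ₄/μ₂² = 15939.7 / 2052.99610 = 7.76412
γ₂ = 7.76412 − 3 ≈ 4.764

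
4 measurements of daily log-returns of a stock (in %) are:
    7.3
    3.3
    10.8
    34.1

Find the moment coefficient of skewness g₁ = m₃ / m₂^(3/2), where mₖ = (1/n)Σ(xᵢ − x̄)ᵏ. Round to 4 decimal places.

x̄ = (7.3 + 3.3 + 10.8 + 34.1) / 4 = 13.8750
deviations (xᵢ − x̄): -6.5750, -10.5750, -3.0750, 20.2250
Σ(xᵢ − x̄)² = 573.5675 ⇒ m₂ = 573.5675/4 = 143.39188
Σ(xᵢ − x̄)³ = 6777.1226 ⇒ m₃ = 6777.1226/4 = 1694.28066
m₂^(3/2) = 143.39188^(1.5) = 1717.06531
g₁ = m₃ / m₂^(3/2) = 1694.28066 / 1717.06531 ≈ 0.9867

0.9867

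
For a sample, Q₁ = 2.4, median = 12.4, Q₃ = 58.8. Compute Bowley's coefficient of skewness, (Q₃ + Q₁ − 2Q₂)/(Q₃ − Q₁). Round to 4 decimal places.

numerator: Q₃ + Q₁ − 2Q₂ = 58.8 + 2.4 − 2×12.4 = 36.4000
denominator: Q₃ − Q₁ = 58.8 − 2.4 = 56.4000
Bowley skewness = 36.4000 / 56.4000 ≈ 0.6454

0.6454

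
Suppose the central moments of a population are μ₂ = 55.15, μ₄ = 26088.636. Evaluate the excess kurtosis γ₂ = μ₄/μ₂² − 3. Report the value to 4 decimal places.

5.5775

μ₂² = 55.15² = 3041.52250
μ₄/μ₂² = 26088.636 / 3041.52250 = 8.57749
γ₂ = 8.57749 − 3 ≈ 5.5775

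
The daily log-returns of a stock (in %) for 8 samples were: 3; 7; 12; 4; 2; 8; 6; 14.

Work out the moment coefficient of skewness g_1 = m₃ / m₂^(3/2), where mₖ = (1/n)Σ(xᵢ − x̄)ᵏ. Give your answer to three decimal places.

x̄ = (3 + 7 + 12 + 4 + 2 + 8 + 6 + 14) / 8 = 7.0000
deviations (xᵢ − x̄): -4.0000, 0.0000, 5.0000, -3.0000, -5.0000, 1.0000, -1.0000, 7.0000
Σ(xᵢ − x̄)² = 126.0000 ⇒ m₂ = 126.0000/8 = 15.75000
Σ(xᵢ − x̄)³ = 252.0000 ⇒ m₃ = 252.0000/8 = 31.50000
m₂^(3/2) = 15.75000^(1.5) = 62.50587
g_1 = m₃ / m₂^(3/2) = 31.50000 / 62.50587 ≈ 0.504

0.504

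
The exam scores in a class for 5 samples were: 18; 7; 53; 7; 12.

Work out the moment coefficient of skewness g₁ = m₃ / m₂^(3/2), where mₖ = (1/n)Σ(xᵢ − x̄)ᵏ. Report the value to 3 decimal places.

x̄ = (18 + 7 + 53 + 7 + 12) / 5 = 19.4000
deviations (xᵢ − x̄): -1.4000, -12.4000, 33.6000, -12.4000, -7.4000
Σ(xᵢ − x̄)² = 1493.2000 ⇒ m₂ = 1493.2000/5 = 298.64000
Σ(xᵢ − x̄)³ = 33711.8400 ⇒ m₃ = 33711.8400/5 = 6742.36800
m₂^(3/2) = 298.64000^(1.5) = 5160.85866
g₁ = m₃ / m₂^(3/2) = 6742.36800 / 5160.85866 ≈ 1.306

1.306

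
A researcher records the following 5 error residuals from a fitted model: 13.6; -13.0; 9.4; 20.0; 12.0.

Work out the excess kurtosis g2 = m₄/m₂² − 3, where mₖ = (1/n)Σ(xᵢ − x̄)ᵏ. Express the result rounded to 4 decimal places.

x̄ = 8.4000
Σ(xᵢ − x̄)² = 633.5200 ⇒ m₂ = 126.70400
Σ(xᵢ − x̄)⁴ = 228733.8784 ⇒ m₄ = 45746.77568
m₂² = 16053.90362
g2 = m₄/m₂² − 3 = 2.84957 − 3 ≈ -0.1504

-0.1504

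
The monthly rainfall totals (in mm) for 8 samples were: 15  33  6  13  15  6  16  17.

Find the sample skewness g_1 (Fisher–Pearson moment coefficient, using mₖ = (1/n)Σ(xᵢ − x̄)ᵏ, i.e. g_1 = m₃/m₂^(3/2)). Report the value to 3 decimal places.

1.076

x̄ = (15 + 33 + 6 + 13 + 15 + 6 + 16 + 17) / 8 = 15.1250
deviations (xᵢ − x̄): -0.1250, 17.8750, -9.1250, -2.1250, -0.1250, -9.1250, 0.8750, 1.8750
Σ(xᵢ − x̄)² = 494.8750 ⇒ m₂ = 494.8750/8 = 61.85938
Σ(xᵢ − x̄)³ = 4189.4063 ⇒ m₃ = 4189.4063/8 = 523.67578
m₂^(3/2) = 61.85938^(1.5) = 486.52851
g_1 = m₃ / m₂^(3/2) = 523.67578 / 486.52851 ≈ 1.076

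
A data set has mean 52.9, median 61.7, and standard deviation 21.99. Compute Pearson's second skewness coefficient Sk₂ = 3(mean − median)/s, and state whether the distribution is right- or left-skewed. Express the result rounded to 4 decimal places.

-1.2005, left-skewed

Sk₂ = 3(52.9 − 61.7) / 21.99 = 3 × -8.8000 / 21.99
    = -26.4000 / 21.99 ≈ -1.2005
Sk₂ < 0 ⇒ mean < median ⇒ left-skewed (negative skew).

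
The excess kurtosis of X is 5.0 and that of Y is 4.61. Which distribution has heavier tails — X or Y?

Higher excess kurtosis ⇒ heavier tails relative to the normal distribution.
5.0 vs 4.61: the larger is 5.0, so X has heavier tails.

X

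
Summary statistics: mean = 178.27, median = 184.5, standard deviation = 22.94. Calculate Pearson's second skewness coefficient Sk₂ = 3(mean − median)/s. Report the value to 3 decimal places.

-0.815

Sk₂ = 3(178.27 − 184.5) / 22.94 = 3 × -6.2300 / 22.94
    = -18.6900 / 22.94 ≈ -0.815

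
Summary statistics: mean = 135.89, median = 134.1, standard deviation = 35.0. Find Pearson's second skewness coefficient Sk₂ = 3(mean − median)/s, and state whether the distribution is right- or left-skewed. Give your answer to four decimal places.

0.1534, right-skewed

Sk₂ = 3(135.89 − 134.1) / 35.0 = 3 × 1.7900 / 35.0
    = 5.3700 / 35.0 ≈ 0.1534
Sk₂ > 0 ⇒ mean > median ⇒ right-skewed (positive skew).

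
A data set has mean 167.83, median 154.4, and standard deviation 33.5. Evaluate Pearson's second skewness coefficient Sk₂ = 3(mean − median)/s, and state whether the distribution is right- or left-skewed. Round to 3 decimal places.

1.203, right-skewed

Sk₂ = 3(167.83 − 154.4) / 33.5 = 3 × 13.4300 / 33.5
    = 40.2900 / 33.5 ≈ 1.203
Sk₂ > 0 ⇒ mean > median ⇒ right-skewed (positive skew).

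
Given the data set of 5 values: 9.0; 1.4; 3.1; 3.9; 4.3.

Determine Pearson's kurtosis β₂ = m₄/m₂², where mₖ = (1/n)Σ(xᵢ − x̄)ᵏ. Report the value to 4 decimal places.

x̄ = 4.3400
Σ(xᵢ − x̄)² = 32.0920 ⇒ m₂ = 6.41840
Σ(xᵢ − x̄)⁴ = 548.6808 ⇒ m₄ = 109.73616
m₂² = 41.19586
β₂ = m₄/m₂² = 109.73616 / 41.19586 ≈ 2.6638

2.6638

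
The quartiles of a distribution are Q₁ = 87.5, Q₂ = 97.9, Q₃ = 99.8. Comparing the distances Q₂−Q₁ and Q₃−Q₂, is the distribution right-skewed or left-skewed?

Q₂ − Q₁ = 10.4;  Q₃ − Q₂ = 1.9
Q₂ − Q₁ > Q₃ − Q₂ ⇒ the lower half is more spread out ⇒ left-skewed.

left-skewed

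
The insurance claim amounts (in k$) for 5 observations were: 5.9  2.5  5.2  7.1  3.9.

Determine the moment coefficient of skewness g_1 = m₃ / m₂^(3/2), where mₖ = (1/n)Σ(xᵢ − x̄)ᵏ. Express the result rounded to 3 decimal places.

x̄ = (5.9 + 2.5 + 5.2 + 7.1 + 3.9) / 5 = 4.9200
deviations (xᵢ − x̄): 0.9800, -2.4200, 0.2800, 2.1800, -1.0200
Σ(xᵢ − x̄)² = 12.6880 ⇒ m₂ = 12.6880/5 = 2.53760
Σ(xᵢ − x̄)³ = -3.9103 ⇒ m₃ = -3.9103/5 = -0.78206
m₂^(3/2) = 2.53760^(1.5) = 4.04236
g_1 = m₃ / m₂^(3/2) = -0.78206 / 4.04236 ≈ -0.193

-0.193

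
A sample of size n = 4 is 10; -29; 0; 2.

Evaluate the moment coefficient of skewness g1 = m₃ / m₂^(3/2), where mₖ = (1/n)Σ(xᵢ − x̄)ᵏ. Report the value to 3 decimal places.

x̄ = (10 - 29 + 0 + 2) / 4 = -4.2500
deviations (xᵢ − x̄): 14.2500, -24.7500, 4.2500, 6.2500
Σ(xᵢ − x̄)² = 872.7500 ⇒ m₂ = 872.7500/4 = 218.18750
Σ(xᵢ − x̄)³ = -11946.3750 ⇒ m₃ = -11946.3750/4 = -2986.59375
m₂^(3/2) = 218.18750^(1.5) = 3222.88493
g1 = m₃ / m₂^(3/2) = -2986.59375 / 3222.88493 ≈ -0.927

-0.927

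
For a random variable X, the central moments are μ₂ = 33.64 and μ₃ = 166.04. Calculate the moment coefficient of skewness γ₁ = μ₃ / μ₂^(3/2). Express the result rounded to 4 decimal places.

0.8510

σ = √μ₂ = √33.64 = 5.80000
σ³ = μ₂^(3/2) = 195.11200
γ₁ = μ₃/σ³ = 166.04 / 195.11200 ≈ 0.8510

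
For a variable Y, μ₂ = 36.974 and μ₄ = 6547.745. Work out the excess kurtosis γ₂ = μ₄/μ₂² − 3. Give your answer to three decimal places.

μ₂² = 36.974² = 1367.07668
μ₄/μ₂² = 6547.745 / 1367.07668 = 4.78960
γ₂ = 4.78960 − 3 ≈ 1.790

1.790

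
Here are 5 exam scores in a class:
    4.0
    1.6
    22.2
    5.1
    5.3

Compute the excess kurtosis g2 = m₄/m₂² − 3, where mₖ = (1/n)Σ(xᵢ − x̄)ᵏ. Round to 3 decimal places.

x̄ = 7.6400
Σ(xᵢ − x̄)² = 273.6520 ⇒ m₂ = 54.73040
Σ(xᵢ − x̄)⁴ = 46519.3508 ⇒ m₄ = 9303.87016
m₂² = 2995.41668
g2 = m₄/m₂² − 3 = 3.10604 − 3 ≈ 0.106

0.106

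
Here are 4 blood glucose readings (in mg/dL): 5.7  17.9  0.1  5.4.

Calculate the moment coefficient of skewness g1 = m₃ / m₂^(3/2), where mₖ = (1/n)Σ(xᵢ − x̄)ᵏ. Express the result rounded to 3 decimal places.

0.737

x̄ = (5.7 + 17.9 + 0.1 + 5.4) / 4 = 7.2750
deviations (xᵢ − x̄): -1.5750, 10.6250, -7.1750, -1.8750
Σ(xᵢ − x̄)² = 170.3675 ⇒ m₂ = 170.3675/4 = 42.59187
Σ(xᵢ − x̄)³ = 819.5906 ⇒ m₃ = 819.5906/4 = 204.89766
m₂^(3/2) = 42.59187^(1.5) = 277.96502
g1 = m₃ / m₂^(3/2) = 204.89766 / 277.96502 ≈ 0.737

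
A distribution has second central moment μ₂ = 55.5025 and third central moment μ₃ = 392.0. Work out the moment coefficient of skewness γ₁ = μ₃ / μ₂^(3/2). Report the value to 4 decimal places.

0.9480

σ = √μ₂ = √55.5025 = 7.45000
σ³ = μ₂^(3/2) = 413.49362
γ₁ = μ₃/σ³ = 392.0 / 413.49362 ≈ 0.9480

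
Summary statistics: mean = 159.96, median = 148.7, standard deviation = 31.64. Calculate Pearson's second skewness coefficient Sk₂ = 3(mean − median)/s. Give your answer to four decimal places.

Sk₂ = 3(159.96 − 148.7) / 31.64 = 3 × 11.2600 / 31.64
    = 33.7800 / 31.64 ≈ 1.0676

1.0676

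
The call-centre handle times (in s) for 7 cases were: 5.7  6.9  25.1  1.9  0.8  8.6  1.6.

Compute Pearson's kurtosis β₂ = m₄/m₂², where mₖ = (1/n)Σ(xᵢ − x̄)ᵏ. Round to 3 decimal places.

x̄ = 7.2286
Σ(xᵢ − x̄)² = 425.1143 ⇒ m₂ = 60.73061
Σ(xᵢ − x̄)⁴ = 105535.4339 ⇒ m₄ = 15076.49056
m₂² = 3688.20726
β₂ = m₄/m₂² = 15076.49056 / 3688.20726 ≈ 4.088

4.088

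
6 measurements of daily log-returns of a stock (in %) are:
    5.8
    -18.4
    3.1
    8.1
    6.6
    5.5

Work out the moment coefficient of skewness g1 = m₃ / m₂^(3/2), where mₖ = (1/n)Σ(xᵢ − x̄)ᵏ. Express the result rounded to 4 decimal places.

x̄ = (5.8 - 18.4 + 3.1 + 8.1 + 6.6 + 5.5) / 6 = 1.7833
deviations (xᵢ − x̄): 4.0167, -20.1833, 1.3167, 6.3167, 4.8167, 3.7167
Σ(xᵢ − x̄)² = 502.1483 ⇒ m₂ = 502.1483/6 = 83.69139
Σ(xᵢ − x̄)³ = -7739.8116 ⇒ m₃ = -7739.8116/6 = -1289.96859
m₂^(3/2) = 83.69139^(1.5) = 765.63391
g1 = m₃ / m₂^(3/2) = -1289.96859 / 765.63391 ≈ -1.6848

-1.6848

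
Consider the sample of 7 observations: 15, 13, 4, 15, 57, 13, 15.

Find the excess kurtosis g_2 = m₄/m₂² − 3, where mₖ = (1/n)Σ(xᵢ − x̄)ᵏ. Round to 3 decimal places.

x̄ = 18.8571
Σ(xᵢ − x̄)² = 1788.8571 ⇒ m₂ = 255.55102
Σ(xᵢ − x̄)⁴ = 2168410.3382 ⇒ m₄ = 309772.90546
m₂² = 65306.32403
g_2 = m₄/m₂² − 3 = 4.74338 − 3 ≈ 1.743

1.743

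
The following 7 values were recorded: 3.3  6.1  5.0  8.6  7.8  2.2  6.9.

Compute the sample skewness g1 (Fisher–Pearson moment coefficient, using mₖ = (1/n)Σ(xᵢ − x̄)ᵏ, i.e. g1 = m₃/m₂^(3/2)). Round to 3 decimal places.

x̄ = (3.3 + 6.1 + 5.0 + 8.6 + 7.8 + 2.2 + 6.9) / 7 = 5.7000
deviations (xᵢ − x̄): -2.4000, 0.4000, -0.7000, 2.9000, 2.1000, -3.5000, 1.2000
Σ(xᵢ − x̄)² = 32.9200 ⇒ m₂ = 32.9200/7 = 4.70286
Σ(xᵢ − x̄)³ = -21.6000 ⇒ m₃ = -21.6000/7 = -3.08571
m₂^(3/2) = 4.70286^(1.5) = 10.19865
g1 = m₃ / m₂^(3/2) = -3.08571 / 10.19865 ≈ -0.303

-0.303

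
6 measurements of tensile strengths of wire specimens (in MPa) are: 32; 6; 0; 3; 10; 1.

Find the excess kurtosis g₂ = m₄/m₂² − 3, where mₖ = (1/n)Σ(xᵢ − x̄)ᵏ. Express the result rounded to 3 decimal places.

0.555

x̄ = 8.6667
Σ(xᵢ − x̄)² = 719.3333 ⇒ m₂ = 119.88889
Σ(xᵢ − x̄)⁴ = 306601.1111 ⇒ m₄ = 51100.18519
m₂² = 14373.34568
g₂ = m₄/m₂² − 3 = 3.55520 − 3 ≈ 0.555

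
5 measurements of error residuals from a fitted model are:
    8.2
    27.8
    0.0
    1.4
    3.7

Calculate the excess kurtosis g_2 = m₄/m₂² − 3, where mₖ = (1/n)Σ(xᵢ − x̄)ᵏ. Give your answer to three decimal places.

-0.127

x̄ = 8.2200
Σ(xᵢ − x̄)² = 517.8880 ⇒ m₂ = 103.57760
Σ(xᵢ − x̄)⁴ = 154123.7574 ⇒ m₄ = 30824.75147
m₂² = 10728.31922
g_2 = m₄/m₂² − 3 = 2.87321 − 3 ≈ -0.127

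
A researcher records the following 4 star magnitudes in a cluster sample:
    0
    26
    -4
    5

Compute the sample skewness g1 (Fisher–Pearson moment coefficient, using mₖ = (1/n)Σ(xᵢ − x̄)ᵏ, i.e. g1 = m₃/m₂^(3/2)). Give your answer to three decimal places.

0.902

x̄ = (0 + 26 - 4 + 5) / 4 = 6.7500
deviations (xᵢ − x̄): -6.7500, 19.2500, -10.7500, -1.7500
Σ(xᵢ − x̄)² = 534.7500 ⇒ m₂ = 534.7500/4 = 133.68750
Σ(xᵢ − x̄)³ = 5578.1250 ⇒ m₃ = 5578.1250/4 = 1394.53125
m₂^(3/2) = 133.68750^(1.5) = 1545.73914
g1 = m₃ / m₂^(3/2) = 1394.53125 / 1545.73914 ≈ 0.902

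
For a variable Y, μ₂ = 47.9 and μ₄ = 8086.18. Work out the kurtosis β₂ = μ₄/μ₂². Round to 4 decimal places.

3.5243

μ₂² = 47.9² = 2294.41000
μ₄/μ₂² = 8086.18 / 2294.41000 = 3.52430
β₂ ≈ 3.5243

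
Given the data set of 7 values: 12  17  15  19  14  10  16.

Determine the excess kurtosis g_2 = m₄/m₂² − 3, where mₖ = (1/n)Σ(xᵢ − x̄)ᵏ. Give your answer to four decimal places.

-0.9133

x̄ = 14.7143
Σ(xᵢ − x̄)² = 55.4286 ⇒ m₂ = 7.91837
Σ(xᵢ − x̄)⁴ = 915.8601 ⇒ m₄ = 130.83715
m₂² = 62.70054
g_2 = m₄/m₂² − 3 = 2.08670 − 3 ≈ -0.9133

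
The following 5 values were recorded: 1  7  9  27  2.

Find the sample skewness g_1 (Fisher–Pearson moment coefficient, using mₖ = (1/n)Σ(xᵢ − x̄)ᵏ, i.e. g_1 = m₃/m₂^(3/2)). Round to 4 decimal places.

1.1367

x̄ = (1 + 7 + 9 + 27 + 2) / 5 = 9.2000
deviations (xᵢ − x̄): -8.2000, -2.2000, -0.2000, 17.8000, -7.2000
Σ(xᵢ − x̄)² = 440.8000 ⇒ m₂ = 440.8000/5 = 88.16000
Σ(xᵢ − x̄)³ = 4704.4800 ⇒ m₃ = 4704.4800/5 = 940.89600
m₂^(3/2) = 88.16000^(1.5) = 827.76560
g_1 = m₃ / m₂^(3/2) = 940.89600 / 827.76560 ≈ 1.1367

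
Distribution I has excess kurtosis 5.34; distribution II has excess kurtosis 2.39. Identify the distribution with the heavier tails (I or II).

Higher excess kurtosis ⇒ heavier tails relative to the normal distribution.
5.34 vs 2.39: the larger is 5.34, so I has heavier tails.

I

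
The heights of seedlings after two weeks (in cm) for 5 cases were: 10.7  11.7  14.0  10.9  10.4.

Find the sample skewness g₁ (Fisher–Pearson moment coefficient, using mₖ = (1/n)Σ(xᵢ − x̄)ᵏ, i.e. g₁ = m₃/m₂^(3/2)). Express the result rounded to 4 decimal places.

1.1344

x̄ = (10.7 + 11.7 + 14.0 + 10.9 + 10.4) / 5 = 11.5400
deviations (xᵢ − x̄): -0.8400, 0.1600, 2.4600, -0.6400, -1.1400
Σ(xᵢ − x̄)² = 8.4920 ⇒ m₂ = 8.4920/5 = 1.69840
Σ(xᵢ − x̄)³ = 12.5546 ⇒ m₃ = 12.5546/5 = 2.51093
m₂^(3/2) = 1.69840^(1.5) = 2.21340
g₁ = m₃ / m₂^(3/2) = 2.51093 / 2.21340 ≈ 1.1344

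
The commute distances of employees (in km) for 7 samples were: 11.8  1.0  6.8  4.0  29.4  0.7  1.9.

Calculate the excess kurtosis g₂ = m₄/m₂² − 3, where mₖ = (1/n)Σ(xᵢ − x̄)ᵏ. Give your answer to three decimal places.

x̄ = 7.9429
Σ(xᵢ − x̄)² = 629.3171 ⇒ m₂ = 89.90245
Σ(xᵢ − x̄)⁴ = 218850.0844 ⇒ m₄ = 31264.29777
m₂² = 8082.45033
g₂ = m₄/m₂² − 3 = 3.86817 − 3 ≈ 0.868

0.868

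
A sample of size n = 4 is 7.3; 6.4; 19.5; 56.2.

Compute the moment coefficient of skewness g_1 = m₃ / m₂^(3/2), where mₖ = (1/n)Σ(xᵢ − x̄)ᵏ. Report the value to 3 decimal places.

x̄ = (7.3 + 6.4 + 19.5 + 56.2) / 4 = 22.3500
deviations (xᵢ − x̄): -15.0500, -15.9500, -2.8500, 33.8500
Σ(xᵢ − x̄)² = 1634.8500 ⇒ m₂ = 1634.8500/4 = 408.71250
Σ(xᵢ − x̄)³ = 31296.3600 ⇒ m₃ = 31296.3600/4 = 7824.09000
m₂^(3/2) = 408.71250^(1.5) = 8262.79314
g_1 = m₃ / m₂^(3/2) = 7824.09000 / 8262.79314 ≈ 0.947

0.947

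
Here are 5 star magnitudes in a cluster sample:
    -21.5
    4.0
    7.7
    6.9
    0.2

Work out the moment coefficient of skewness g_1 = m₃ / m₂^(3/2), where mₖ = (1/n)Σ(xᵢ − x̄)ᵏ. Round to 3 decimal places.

-1.291

x̄ = (-21.5 + 4.0 + 7.7 + 6.9 + 0.2) / 5 = -0.5400
deviations (xᵢ − x̄): -20.9600, 4.5400, 8.2400, 7.4400, 0.7400
Σ(xᵢ − x̄)² = 583.7320 ⇒ m₂ = 583.7320/5 = 116.74640
Σ(xᵢ − x̄)³ = -8142.8918 ⇒ m₃ = -8142.8918/5 = -1628.57837
m₂^(3/2) = 116.74640^(1.5) = 1261.43607
g_1 = m₃ / m₂^(3/2) = -1628.57837 / 1261.43607 ≈ -1.291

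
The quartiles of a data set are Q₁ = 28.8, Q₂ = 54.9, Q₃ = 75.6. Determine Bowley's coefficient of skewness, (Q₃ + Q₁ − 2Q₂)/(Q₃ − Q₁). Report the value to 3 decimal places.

-0.115

numerator: Q₃ + Q₁ − 2Q₂ = 75.6 + 28.8 − 2×54.9 = -5.4000
denominator: Q₃ − Q₁ = 75.6 − 28.8 = 46.8000
Bowley skewness = -5.4000 / 46.8000 ≈ -0.115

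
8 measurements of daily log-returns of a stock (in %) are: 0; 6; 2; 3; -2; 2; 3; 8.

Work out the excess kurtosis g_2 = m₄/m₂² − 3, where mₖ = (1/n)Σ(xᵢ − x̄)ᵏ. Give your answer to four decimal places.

x̄ = 2.7500
Σ(xᵢ − x̄)² = 69.5000 ⇒ m₂ = 8.68750
Σ(xᵢ − x̄)⁴ = 1438.1563 ⇒ m₄ = 179.76953
m₂² = 75.47266
g_2 = m₄/m₂² − 3 = 2.38192 − 3 ≈ -0.6181

-0.6181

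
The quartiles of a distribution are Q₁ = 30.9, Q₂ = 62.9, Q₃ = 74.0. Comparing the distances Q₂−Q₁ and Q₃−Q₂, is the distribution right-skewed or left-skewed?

Q₂ − Q₁ = 32.0;  Q₃ − Q₂ = 11.1
Q₂ − Q₁ > Q₃ − Q₂ ⇒ the lower half is more spread out ⇒ left-skewed.

left-skewed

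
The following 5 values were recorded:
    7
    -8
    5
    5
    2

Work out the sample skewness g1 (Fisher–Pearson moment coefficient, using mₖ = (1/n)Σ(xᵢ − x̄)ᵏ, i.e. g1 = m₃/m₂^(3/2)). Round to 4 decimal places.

x̄ = (7 - 8 + 5 + 5 + 2) / 5 = 2.2000
deviations (xᵢ − x̄): 4.8000, -10.2000, 2.8000, 2.8000, -0.2000
Σ(xᵢ − x̄)² = 142.8000 ⇒ m₂ = 142.8000/5 = 28.56000
Σ(xᵢ − x̄)³ = -906.7200 ⇒ m₃ = -906.7200/5 = -181.34400
m₂^(3/2) = 28.56000^(1.5) = 152.62909
g1 = m₃ / m₂^(3/2) = -181.34400 / 152.62909 ≈ -1.1881

-1.1881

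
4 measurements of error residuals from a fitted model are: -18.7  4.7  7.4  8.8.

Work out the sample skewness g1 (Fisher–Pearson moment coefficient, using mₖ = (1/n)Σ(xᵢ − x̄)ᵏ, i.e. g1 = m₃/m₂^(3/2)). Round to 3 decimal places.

-1.096

x̄ = (-18.7 + 4.7 + 7.4 + 8.8) / 4 = 0.5500
deviations (xᵢ − x̄): -19.2500, 4.1500, 6.8500, 8.2500
Σ(xᵢ − x̄)² = 502.7700 ⇒ m₂ = 502.7700/4 = 125.69250
Σ(xᵢ − x̄)³ = -6178.9200 ⇒ m₃ = -6178.9200/4 = -1544.73000
m₂^(3/2) = 125.69250^(1.5) = 1409.17213
g1 = m₃ / m₂^(3/2) = -1544.73000 / 1409.17213 ≈ -1.096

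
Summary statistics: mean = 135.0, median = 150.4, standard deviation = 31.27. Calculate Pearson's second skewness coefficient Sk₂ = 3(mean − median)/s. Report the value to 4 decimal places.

-1.4775

Sk₂ = 3(135.0 − 150.4) / 31.27 = 3 × -15.4000 / 31.27
    = -46.2000 / 31.27 ≈ -1.4775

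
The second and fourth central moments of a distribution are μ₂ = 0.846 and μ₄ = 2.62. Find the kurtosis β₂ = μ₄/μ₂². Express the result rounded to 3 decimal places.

μ₂² = 0.846² = 0.71572
μ₄/μ₂² = 2.62 / 0.71572 = 3.66067
β₂ ≈ 3.661

3.661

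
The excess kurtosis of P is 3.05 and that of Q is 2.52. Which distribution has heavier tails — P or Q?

Higher excess kurtosis ⇒ heavier tails relative to the normal distribution.
3.05 vs 2.52: the larger is 3.05, so P has heavier tails.

P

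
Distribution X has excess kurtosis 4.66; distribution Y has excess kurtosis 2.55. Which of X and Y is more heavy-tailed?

Higher excess kurtosis ⇒ heavier tails relative to the normal distribution.
4.66 vs 2.55: the larger is 4.66, so X has heavier tails.

X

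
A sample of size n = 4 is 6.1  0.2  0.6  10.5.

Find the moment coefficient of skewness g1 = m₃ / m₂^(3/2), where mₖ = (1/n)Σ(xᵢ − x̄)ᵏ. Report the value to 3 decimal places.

0.371

x̄ = (6.1 + 0.2 + 0.6 + 10.5) / 4 = 4.3500
deviations (xᵢ − x̄): 1.7500, -4.1500, -3.7500, 6.1500
Σ(xᵢ − x̄)² = 72.1700 ⇒ m₂ = 72.1700/4 = 18.04250
Σ(xᵢ − x̄)³ = 113.7600 ⇒ m₃ = 113.7600/4 = 28.44000
m₂^(3/2) = 18.04250^(1.5) = 76.63816
g1 = m₃ / m₂^(3/2) = 28.44000 / 76.63816 ≈ 0.371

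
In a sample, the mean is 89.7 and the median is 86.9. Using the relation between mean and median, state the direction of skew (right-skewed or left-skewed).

mean − median = 89.7 − 86.9 = 2.8
mean > median ⇒ the longer tail is on the right ⇒ right-skewed (positively skewed).

right-skewed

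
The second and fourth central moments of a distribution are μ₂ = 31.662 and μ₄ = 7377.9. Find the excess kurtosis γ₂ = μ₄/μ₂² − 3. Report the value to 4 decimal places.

4.3596

μ₂² = 31.662² = 1002.48224
μ₄/μ₂² = 7377.9 / 1002.48224 = 7.35963
γ₂ = 7.35963 − 3 ≈ 4.3596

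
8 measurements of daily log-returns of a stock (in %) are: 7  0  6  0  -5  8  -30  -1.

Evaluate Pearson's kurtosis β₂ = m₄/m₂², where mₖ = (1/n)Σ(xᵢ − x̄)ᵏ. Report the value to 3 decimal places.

x̄ = -1.8750
Σ(xᵢ − x̄)² = 1046.8750 ⇒ m₂ = 130.85938
Σ(xᵢ − x̄)⁴ = 645385.6504 ⇒ m₄ = 80673.20630
m₂² = 17124.17603
β₂ = m₄/m₂² = 80673.20630 / 17124.17603 ≈ 4.711

4.711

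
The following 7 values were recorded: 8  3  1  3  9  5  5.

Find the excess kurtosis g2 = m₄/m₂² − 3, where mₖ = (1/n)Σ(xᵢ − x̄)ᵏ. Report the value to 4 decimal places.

x̄ = 4.8571
Σ(xᵢ − x̄)² = 48.8571 ⇒ m₂ = 6.97959
Σ(xᵢ − x̄)⁴ = 637.2770 ⇒ m₄ = 91.03957
m₂² = 48.71470
g2 = m₄/m₂² − 3 = 1.86883 − 3 ≈ -1.1312

-1.1312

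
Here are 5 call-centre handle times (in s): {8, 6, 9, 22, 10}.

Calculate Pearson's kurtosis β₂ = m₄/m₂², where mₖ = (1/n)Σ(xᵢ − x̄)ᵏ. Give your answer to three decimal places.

x̄ = 11.0000
Σ(xᵢ − x̄)² = 160.0000 ⇒ m₂ = 32.00000
Σ(xᵢ − x̄)⁴ = 15364.0000 ⇒ m₄ = 3072.80000
m₂² = 1024.00000
β₂ = m₄/m₂² = 3072.80000 / 1024.00000 ≈ 3.001

3.001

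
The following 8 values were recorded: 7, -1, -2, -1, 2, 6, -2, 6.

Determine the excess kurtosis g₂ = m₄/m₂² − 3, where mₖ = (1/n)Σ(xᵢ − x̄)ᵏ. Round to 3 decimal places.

x̄ = 1.8750
Σ(xᵢ − x̄)² = 106.8750 ⇒ m₂ = 13.35938
Σ(xᵢ − x̄)⁴ = 1856.5254 ⇒ m₄ = 232.06567
m₂² = 178.47290
g₂ = m₄/m₂² − 3 = 1.30029 − 3 ≈ -1.700

-1.700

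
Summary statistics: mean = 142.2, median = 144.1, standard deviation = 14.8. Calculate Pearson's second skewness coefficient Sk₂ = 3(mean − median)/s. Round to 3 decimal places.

-0.385

Sk₂ = 3(142.2 − 144.1) / 14.8 = 3 × -1.9000 / 14.8
    = -5.7000 / 14.8 ≈ -0.385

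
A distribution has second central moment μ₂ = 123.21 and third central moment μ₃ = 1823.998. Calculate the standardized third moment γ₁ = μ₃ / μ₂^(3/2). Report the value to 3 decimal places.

σ = √μ₂ = √123.21 = 11.10000
σ³ = μ₂^(3/2) = 1367.63100
γ₁ = μ₃/σ³ = 1823.998 / 1367.63100 ≈ 1.334

1.334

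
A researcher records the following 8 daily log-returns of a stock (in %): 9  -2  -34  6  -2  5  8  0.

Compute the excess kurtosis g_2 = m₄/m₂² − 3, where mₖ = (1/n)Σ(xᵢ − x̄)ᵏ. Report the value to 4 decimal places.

2.0924

x̄ = -1.2500
Σ(xᵢ − x̄)² = 1357.5000 ⇒ m₂ = 169.68750
Σ(xᵢ − x̄)⁴ = 1173041.1563 ⇒ m₄ = 146630.14453
m₂² = 28793.84766
g_2 = m₄/m₂² − 3 = 5.09241 − 3 ≈ 2.0924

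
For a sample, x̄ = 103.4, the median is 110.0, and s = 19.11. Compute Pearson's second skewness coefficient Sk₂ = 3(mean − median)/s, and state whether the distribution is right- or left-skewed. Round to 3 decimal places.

Sk₂ = 3(103.4 − 110.0) / 19.11 = 3 × -6.6000 / 19.11
    = -19.8000 / 19.11 ≈ -1.036
Sk₂ < 0 ⇒ mean < median ⇒ left-skewed (negative skew).

-1.036, left-skewed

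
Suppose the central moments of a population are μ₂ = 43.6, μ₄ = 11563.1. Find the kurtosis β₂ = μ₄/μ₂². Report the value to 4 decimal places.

6.0828

μ₂² = 43.6² = 1900.96000
μ₄/μ₂² = 11563.1 / 1900.96000 = 6.08277
β₂ ≈ 6.0828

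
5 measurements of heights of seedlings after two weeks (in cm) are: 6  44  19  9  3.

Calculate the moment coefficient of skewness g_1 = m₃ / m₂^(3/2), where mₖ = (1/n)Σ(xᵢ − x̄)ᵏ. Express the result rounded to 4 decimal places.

x̄ = (6 + 44 + 19 + 9 + 3) / 5 = 16.2000
deviations (xᵢ − x̄): -10.2000, 27.8000, 2.8000, -7.2000, -13.2000
Σ(xᵢ − x̄)² = 1110.8000 ⇒ m₂ = 1110.8000/5 = 222.16000
Σ(xᵢ − x̄)³ = 17772.4800 ⇒ m₃ = 17772.4800/5 = 3554.49600
m₂^(3/2) = 222.16000^(1.5) = 3311.30207
g_1 = m₃ / m₂^(3/2) = 3554.49600 / 3311.30207 ≈ 1.0734

1.0734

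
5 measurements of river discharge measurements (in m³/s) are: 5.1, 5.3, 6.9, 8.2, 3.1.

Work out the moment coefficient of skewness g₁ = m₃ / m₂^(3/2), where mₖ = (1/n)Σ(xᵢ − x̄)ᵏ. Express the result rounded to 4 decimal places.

x̄ = (5.1 + 5.3 + 6.9 + 8.2 + 3.1) / 5 = 5.7200
deviations (xᵢ − x̄): -0.6200, -0.4200, 1.1800, 2.4800, -2.6200
Σ(xᵢ − x̄)² = 14.9680 ⇒ m₂ = 14.9680/5 = 2.99360
Σ(xᵢ − x̄)³ = -1.4011 ⇒ m₃ = -1.4011/5 = -0.28022
m₂^(3/2) = 2.99360^(1.5) = 5.17953
g₁ = m₃ / m₂^(3/2) = -0.28022 / 5.17953 ≈ -0.0541

-0.0541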